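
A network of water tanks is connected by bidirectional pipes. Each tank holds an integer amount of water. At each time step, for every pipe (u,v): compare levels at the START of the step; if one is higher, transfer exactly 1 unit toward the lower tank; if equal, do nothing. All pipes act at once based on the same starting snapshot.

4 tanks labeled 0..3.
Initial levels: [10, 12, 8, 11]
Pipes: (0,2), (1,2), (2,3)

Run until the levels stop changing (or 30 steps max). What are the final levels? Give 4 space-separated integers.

Step 1: flows [0->2,1->2,3->2] -> levels [9 11 11 10]
Step 2: flows [2->0,1=2,2->3] -> levels [10 11 9 11]
Step 3: flows [0->2,1->2,3->2] -> levels [9 10 12 10]
Step 4: flows [2->0,2->1,2->3] -> levels [10 11 9 11]
  -> period-2 cycle: step 4 state = step 2 state; never stabilizes
  -> state at step 30: (30-2) mod 2 = 0, same as step 2 -> [10 11 9 11]

Answer: 10 11 9 11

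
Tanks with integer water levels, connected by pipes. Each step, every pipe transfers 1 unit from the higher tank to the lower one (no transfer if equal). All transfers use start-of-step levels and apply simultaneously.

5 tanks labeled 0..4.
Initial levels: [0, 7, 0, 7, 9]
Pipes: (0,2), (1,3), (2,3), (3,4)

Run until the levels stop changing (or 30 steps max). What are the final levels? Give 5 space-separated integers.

Step 1: flows [0=2,1=3,3->2,4->3] -> levels [0 7 1 7 8]
Step 2: flows [2->0,1=3,3->2,4->3] -> levels [1 7 1 7 7]
Step 3: flows [0=2,1=3,3->2,3=4] -> levels [1 7 2 6 7]
Step 4: flows [2->0,1->3,3->2,4->3] -> levels [2 6 2 7 6]
Step 5: flows [0=2,3->1,3->2,3->4] -> levels [2 7 3 4 7]
Step 6: flows [2->0,1->3,3->2,4->3] -> levels [3 6 3 5 6]
Step 7: flows [0=2,1->3,3->2,4->3] -> levels [3 5 4 6 5]
Step 8: flows [2->0,3->1,3->2,3->4] -> levels [4 6 4 3 6]
Step 9: flows [0=2,1->3,2->3,4->3] -> levels [4 5 3 6 5]
Step 10: flows [0->2,3->1,3->2,3->4] -> levels [3 6 5 3 6]
Step 11: flows [2->0,1->3,2->3,4->3] -> levels [4 5 3 6 5]
  -> period-2 cycle: step 11 state = step 9 state; never stabilizes
  -> state at step 30: (30-9) mod 2 = 1, same as step 10 -> [3 6 5 3 6]

Answer: 3 6 5 3 6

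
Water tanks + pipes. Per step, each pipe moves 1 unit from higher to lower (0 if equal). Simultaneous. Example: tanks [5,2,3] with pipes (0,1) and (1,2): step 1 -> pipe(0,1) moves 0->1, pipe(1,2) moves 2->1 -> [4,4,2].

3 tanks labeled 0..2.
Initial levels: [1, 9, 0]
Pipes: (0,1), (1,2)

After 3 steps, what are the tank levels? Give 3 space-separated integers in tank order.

Step 1: flows [1->0,1->2] -> levels [2 7 1]
Step 2: flows [1->0,1->2] -> levels [3 5 2]
Step 3: flows [1->0,1->2] -> levels [4 3 3]

Answer: 4 3 3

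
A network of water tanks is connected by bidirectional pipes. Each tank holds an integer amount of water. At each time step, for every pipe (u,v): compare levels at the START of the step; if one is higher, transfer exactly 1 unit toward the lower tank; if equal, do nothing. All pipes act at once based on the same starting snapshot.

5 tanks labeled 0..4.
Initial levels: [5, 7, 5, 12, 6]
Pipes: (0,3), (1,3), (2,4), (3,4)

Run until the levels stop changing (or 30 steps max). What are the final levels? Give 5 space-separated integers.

Step 1: flows [3->0,3->1,4->2,3->4] -> levels [6 8 6 9 6]
Step 2: flows [3->0,3->1,2=4,3->4] -> levels [7 9 6 6 7]
Step 3: flows [0->3,1->3,4->2,4->3] -> levels [6 8 7 9 5]
Step 4: flows [3->0,3->1,2->4,3->4] -> levels [7 9 6 6 7]
  -> period-2 cycle: step 4 state = step 2 state; never stabilizes
  -> state at step 30: (30-2) mod 2 = 0, same as step 2 -> [7 9 6 6 7]

Answer: 7 9 6 6 7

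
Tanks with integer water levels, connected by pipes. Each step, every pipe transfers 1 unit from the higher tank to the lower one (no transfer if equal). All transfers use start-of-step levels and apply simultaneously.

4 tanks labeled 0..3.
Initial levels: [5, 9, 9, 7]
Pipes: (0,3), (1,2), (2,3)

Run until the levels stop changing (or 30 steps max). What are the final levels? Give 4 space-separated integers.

Step 1: flows [3->0,1=2,2->3] -> levels [6 9 8 7]
Step 2: flows [3->0,1->2,2->3] -> levels [7 8 8 7]
Step 3: flows [0=3,1=2,2->3] -> levels [7 8 7 8]
Step 4: flows [3->0,1->2,3->2] -> levels [8 7 9 6]
Step 5: flows [0->3,2->1,2->3] -> levels [7 8 7 8]
  -> period-2 cycle: step 5 state = step 3 state; never stabilizes
  -> state at step 30: (30-3) mod 2 = 1, same as step 4 -> [8 7 9 6]

Answer: 8 7 9 6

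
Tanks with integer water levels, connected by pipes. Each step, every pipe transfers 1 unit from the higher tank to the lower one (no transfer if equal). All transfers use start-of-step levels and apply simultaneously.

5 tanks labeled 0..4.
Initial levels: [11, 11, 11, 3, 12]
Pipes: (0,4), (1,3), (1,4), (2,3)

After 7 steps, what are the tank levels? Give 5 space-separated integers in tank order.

Answer: 10 9 8 10 11

Derivation:
Step 1: flows [4->0,1->3,4->1,2->3] -> levels [12 11 10 5 10]
Step 2: flows [0->4,1->3,1->4,2->3] -> levels [11 9 9 7 12]
Step 3: flows [4->0,1->3,4->1,2->3] -> levels [12 9 8 9 10]
Step 4: flows [0->4,1=3,4->1,3->2] -> levels [11 10 9 8 10]
Step 5: flows [0->4,1->3,1=4,2->3] -> levels [10 9 8 10 11]
Step 6: flows [4->0,3->1,4->1,3->2] -> levels [11 11 9 8 9]
Step 7: flows [0->4,1->3,1->4,2->3] -> levels [10 9 8 10 11]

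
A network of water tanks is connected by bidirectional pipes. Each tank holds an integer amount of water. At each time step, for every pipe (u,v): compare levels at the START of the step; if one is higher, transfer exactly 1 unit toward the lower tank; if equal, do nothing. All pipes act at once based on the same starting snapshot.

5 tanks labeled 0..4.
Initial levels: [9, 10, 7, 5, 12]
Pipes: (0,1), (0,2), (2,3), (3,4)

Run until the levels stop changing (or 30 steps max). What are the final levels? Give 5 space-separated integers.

Step 1: flows [1->0,0->2,2->3,4->3] -> levels [9 9 7 7 11]
Step 2: flows [0=1,0->2,2=3,4->3] -> levels [8 9 8 8 10]
Step 3: flows [1->0,0=2,2=3,4->3] -> levels [9 8 8 9 9]
Step 4: flows [0->1,0->2,3->2,3=4] -> levels [7 9 10 8 9]
Step 5: flows [1->0,2->0,2->3,4->3] -> levels [9 8 8 10 8]
Step 6: flows [0->1,0->2,3->2,3->4] -> levels [7 9 10 8 9]
  -> period-2 cycle: step 6 state = step 4 state; never stabilizes
  -> state at step 30: (30-4) mod 2 = 0, same as step 4 -> [7 9 10 8 9]

Answer: 7 9 10 8 9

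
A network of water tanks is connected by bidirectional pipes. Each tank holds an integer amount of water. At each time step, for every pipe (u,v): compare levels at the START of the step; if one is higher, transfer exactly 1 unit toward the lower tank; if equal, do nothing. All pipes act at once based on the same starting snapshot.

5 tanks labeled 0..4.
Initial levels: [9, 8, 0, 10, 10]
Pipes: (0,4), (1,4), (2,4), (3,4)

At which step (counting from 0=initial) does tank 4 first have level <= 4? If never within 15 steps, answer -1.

Step 1: flows [4->0,4->1,4->2,3=4] -> levels [10 9 1 10 7]
Step 2: flows [0->4,1->4,4->2,3->4] -> levels [9 8 2 9 9]
Step 3: flows [0=4,4->1,4->2,3=4] -> levels [9 9 3 9 7]
Step 4: flows [0->4,1->4,4->2,3->4] -> levels [8 8 4 8 9]
Step 5: flows [4->0,4->1,4->2,4->3] -> levels [9 9 5 9 5]
Step 6: flows [0->4,1->4,2=4,3->4] -> levels [8 8 5 8 8]
Step 7: flows [0=4,1=4,4->2,3=4] -> levels [8 8 6 8 7]
Step 8: flows [0->4,1->4,4->2,3->4] -> levels [7 7 7 7 9]
Step 9: flows [4->0,4->1,4->2,4->3] -> levels [8 8 8 8 5]
Step 10: flows [0->4,1->4,2->4,3->4] -> levels [7 7 7 7 9]
  -> period-2 cycle (repeats step 8); tank 4 never drops to <=4
Tank 4 never reaches <=4 within 15 steps

Answer: -1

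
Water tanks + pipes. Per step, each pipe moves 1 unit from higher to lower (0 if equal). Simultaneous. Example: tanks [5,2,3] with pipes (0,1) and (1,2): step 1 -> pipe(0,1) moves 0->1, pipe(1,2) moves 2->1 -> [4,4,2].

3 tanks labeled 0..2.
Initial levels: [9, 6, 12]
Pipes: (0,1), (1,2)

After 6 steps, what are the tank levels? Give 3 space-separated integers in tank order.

Step 1: flows [0->1,2->1] -> levels [8 8 11]
Step 2: flows [0=1,2->1] -> levels [8 9 10]
Step 3: flows [1->0,2->1] -> levels [9 9 9]
Step 4: flows [0=1,1=2] -> levels [9 9 9]
  -> stable; steps 5..6 unchanged -> [9 9 9]

Answer: 9 9 9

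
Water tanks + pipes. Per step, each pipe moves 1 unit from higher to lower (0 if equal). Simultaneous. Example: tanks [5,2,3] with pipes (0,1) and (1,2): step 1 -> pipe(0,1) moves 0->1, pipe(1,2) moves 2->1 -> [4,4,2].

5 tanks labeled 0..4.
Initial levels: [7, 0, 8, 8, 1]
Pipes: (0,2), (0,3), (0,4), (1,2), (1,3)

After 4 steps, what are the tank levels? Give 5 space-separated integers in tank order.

Answer: 3 4 6 6 5

Derivation:
Step 1: flows [2->0,3->0,0->4,2->1,3->1] -> levels [8 2 6 6 2]
Step 2: flows [0->2,0->3,0->4,2->1,3->1] -> levels [5 4 6 6 3]
Step 3: flows [2->0,3->0,0->4,2->1,3->1] -> levels [6 6 4 4 4]
Step 4: flows [0->2,0->3,0->4,1->2,1->3] -> levels [3 4 6 6 5]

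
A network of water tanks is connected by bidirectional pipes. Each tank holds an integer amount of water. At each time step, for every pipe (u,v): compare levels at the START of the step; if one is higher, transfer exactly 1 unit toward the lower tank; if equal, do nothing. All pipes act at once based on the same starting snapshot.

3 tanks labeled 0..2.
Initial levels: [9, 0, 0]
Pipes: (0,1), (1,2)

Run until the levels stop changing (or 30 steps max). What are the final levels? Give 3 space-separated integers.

Step 1: flows [0->1,1=2] -> levels [8 1 0]
Step 2: flows [0->1,1->2] -> levels [7 1 1]
Step 3: flows [0->1,1=2] -> levels [6 2 1]
Step 4: flows [0->1,1->2] -> levels [5 2 2]
Step 5: flows [0->1,1=2] -> levels [4 3 2]
Step 6: flows [0->1,1->2] -> levels [3 3 3]
Step 7: flows [0=1,1=2] -> levels [3 3 3]
  -> stable (no change)

Answer: 3 3 3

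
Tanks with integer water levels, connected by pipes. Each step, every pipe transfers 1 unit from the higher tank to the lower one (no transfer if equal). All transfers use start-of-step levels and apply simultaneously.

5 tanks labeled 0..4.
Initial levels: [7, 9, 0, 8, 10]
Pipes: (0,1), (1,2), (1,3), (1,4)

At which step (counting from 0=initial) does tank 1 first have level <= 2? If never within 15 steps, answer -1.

Answer: -1

Derivation:
Step 1: flows [1->0,1->2,1->3,4->1] -> levels [8 7 1 9 9]
Step 2: flows [0->1,1->2,3->1,4->1] -> levels [7 9 2 8 8]
Step 3: flows [1->0,1->2,1->3,1->4] -> levels [8 5 3 9 9]
Step 4: flows [0->1,1->2,3->1,4->1] -> levels [7 7 4 8 8]
Step 5: flows [0=1,1->2,3->1,4->1] -> levels [7 8 5 7 7]
Step 6: flows [1->0,1->2,1->3,1->4] -> levels [8 4 6 8 8]
Step 7: flows [0->1,2->1,3->1,4->1] -> levels [7 8 5 7 7]
  -> period-2 cycle (repeats step 5); tank 1 never drops to <=2
Tank 1 never reaches <=2 within 15 steps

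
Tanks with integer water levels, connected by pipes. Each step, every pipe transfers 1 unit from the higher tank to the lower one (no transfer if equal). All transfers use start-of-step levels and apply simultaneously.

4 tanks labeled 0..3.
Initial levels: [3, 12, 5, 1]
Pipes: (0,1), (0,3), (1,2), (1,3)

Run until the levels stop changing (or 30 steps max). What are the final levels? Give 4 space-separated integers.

Step 1: flows [1->0,0->3,1->2,1->3] -> levels [3 9 6 3]
Step 2: flows [1->0,0=3,1->2,1->3] -> levels [4 6 7 4]
Step 3: flows [1->0,0=3,2->1,1->3] -> levels [5 5 6 5]
Step 4: flows [0=1,0=3,2->1,1=3] -> levels [5 6 5 5]
Step 5: flows [1->0,0=3,1->2,1->3] -> levels [6 3 6 6]
Step 6: flows [0->1,0=3,2->1,3->1] -> levels [5 6 5 5]
  -> period-2 cycle: step 6 state = step 4 state; never stabilizes
  -> state at step 30: (30-4) mod 2 = 0, same as step 4 -> [5 6 5 5]

Answer: 5 6 5 5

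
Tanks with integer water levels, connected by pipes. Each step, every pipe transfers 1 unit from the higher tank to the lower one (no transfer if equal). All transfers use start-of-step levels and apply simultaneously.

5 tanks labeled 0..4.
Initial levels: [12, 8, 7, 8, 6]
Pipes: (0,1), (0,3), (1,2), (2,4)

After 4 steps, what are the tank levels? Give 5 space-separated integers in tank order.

Step 1: flows [0->1,0->3,1->2,2->4] -> levels [10 8 7 9 7]
Step 2: flows [0->1,0->3,1->2,2=4] -> levels [8 8 8 10 7]
Step 3: flows [0=1,3->0,1=2,2->4] -> levels [9 8 7 9 8]
Step 4: flows [0->1,0=3,1->2,4->2] -> levels [8 8 9 9 7]

Answer: 8 8 9 9 7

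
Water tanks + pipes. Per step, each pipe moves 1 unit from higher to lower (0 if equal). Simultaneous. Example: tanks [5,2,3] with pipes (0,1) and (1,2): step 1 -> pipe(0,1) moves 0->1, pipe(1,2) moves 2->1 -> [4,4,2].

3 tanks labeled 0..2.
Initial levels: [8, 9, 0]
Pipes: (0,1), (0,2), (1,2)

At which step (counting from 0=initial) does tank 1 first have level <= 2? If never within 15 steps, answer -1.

Step 1: flows [1->0,0->2,1->2] -> levels [8 7 2]
Step 2: flows [0->1,0->2,1->2] -> levels [6 7 4]
Step 3: flows [1->0,0->2,1->2] -> levels [6 5 6]
Step 4: flows [0->1,0=2,2->1] -> levels [5 7 5]
Step 5: flows [1->0,0=2,1->2] -> levels [6 5 6]
  -> period-2 cycle (repeats step 3); tank 1 never drops to <=2
Tank 1 never reaches <=2 within 15 steps

Answer: -1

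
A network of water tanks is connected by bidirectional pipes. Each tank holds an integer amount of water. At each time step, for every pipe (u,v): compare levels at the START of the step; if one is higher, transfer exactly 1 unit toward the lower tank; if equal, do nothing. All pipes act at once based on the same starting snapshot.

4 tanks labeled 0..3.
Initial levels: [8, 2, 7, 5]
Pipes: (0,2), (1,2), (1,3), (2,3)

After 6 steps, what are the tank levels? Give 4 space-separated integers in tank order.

Answer: 6 6 4 6

Derivation:
Step 1: flows [0->2,2->1,3->1,2->3] -> levels [7 4 6 5]
Step 2: flows [0->2,2->1,3->1,2->3] -> levels [6 6 5 5]
Step 3: flows [0->2,1->2,1->3,2=3] -> levels [5 4 7 6]
Step 4: flows [2->0,2->1,3->1,2->3] -> levels [6 6 4 6]
Step 5: flows [0->2,1->2,1=3,3->2] -> levels [5 5 7 5]
Step 6: flows [2->0,2->1,1=3,2->3] -> levels [6 6 4 6]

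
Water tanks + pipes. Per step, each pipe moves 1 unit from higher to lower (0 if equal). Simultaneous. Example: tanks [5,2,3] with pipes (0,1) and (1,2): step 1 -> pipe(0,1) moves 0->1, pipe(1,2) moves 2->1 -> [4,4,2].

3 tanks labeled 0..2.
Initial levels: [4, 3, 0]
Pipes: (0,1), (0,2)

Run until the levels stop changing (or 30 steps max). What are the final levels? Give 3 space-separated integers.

Step 1: flows [0->1,0->2] -> levels [2 4 1]
Step 2: flows [1->0,0->2] -> levels [2 3 2]
Step 3: flows [1->0,0=2] -> levels [3 2 2]
Step 4: flows [0->1,0->2] -> levels [1 3 3]
Step 5: flows [1->0,2->0] -> levels [3 2 2]
  -> period-2 cycle: step 5 state = step 3 state; never stabilizes
  -> state at step 30: (30-3) mod 2 = 1, same as step 4 -> [1 3 3]

Answer: 1 3 3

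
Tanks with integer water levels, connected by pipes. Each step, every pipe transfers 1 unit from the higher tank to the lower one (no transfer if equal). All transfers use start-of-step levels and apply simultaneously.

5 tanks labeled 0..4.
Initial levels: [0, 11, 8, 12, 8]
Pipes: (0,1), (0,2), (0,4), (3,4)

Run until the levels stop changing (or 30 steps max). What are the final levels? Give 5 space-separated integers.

Step 1: flows [1->0,2->0,4->0,3->4] -> levels [3 10 7 11 8]
Step 2: flows [1->0,2->0,4->0,3->4] -> levels [6 9 6 10 8]
Step 3: flows [1->0,0=2,4->0,3->4] -> levels [8 8 6 9 8]
Step 4: flows [0=1,0->2,0=4,3->4] -> levels [7 8 7 8 9]
Step 5: flows [1->0,0=2,4->0,4->3] -> levels [9 7 7 9 7]
Step 6: flows [0->1,0->2,0->4,3->4] -> levels [6 8 8 8 9]
Step 7: flows [1->0,2->0,4->0,4->3] -> levels [9 7 7 9 7]
  -> period-2 cycle: step 7 state = step 5 state; never stabilizes
  -> state at step 30: (30-5) mod 2 = 1, same as step 6 -> [6 8 8 8 9]

Answer: 6 8 8 8 9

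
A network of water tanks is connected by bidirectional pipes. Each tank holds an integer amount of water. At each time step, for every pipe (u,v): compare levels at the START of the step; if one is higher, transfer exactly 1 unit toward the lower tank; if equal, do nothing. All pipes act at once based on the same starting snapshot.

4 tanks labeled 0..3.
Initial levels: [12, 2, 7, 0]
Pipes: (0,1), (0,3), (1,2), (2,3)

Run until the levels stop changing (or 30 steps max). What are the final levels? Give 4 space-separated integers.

Answer: 4 7 4 6

Derivation:
Step 1: flows [0->1,0->3,2->1,2->3] -> levels [10 4 5 2]
Step 2: flows [0->1,0->3,2->1,2->3] -> levels [8 6 3 4]
Step 3: flows [0->1,0->3,1->2,3->2] -> levels [6 6 5 4]
Step 4: flows [0=1,0->3,1->2,2->3] -> levels [5 5 5 6]
Step 5: flows [0=1,3->0,1=2,3->2] -> levels [6 5 6 4]
Step 6: flows [0->1,0->3,2->1,2->3] -> levels [4 7 4 6]
Step 7: flows [1->0,3->0,1->2,3->2] -> levels [6 5 6 4]
  -> period-2 cycle: step 7 state = step 5 state; never stabilizes
  -> state at step 30: (30-5) mod 2 = 1, same as step 6 -> [4 7 4 6]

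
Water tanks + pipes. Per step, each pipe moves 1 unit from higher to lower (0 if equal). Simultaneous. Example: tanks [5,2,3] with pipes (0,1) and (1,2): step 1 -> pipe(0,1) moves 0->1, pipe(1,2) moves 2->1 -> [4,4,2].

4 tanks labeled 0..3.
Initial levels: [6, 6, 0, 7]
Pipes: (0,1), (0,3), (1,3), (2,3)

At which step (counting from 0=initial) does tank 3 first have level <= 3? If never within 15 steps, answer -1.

Answer: 4

Derivation:
Step 1: flows [0=1,3->0,3->1,3->2] -> levels [7 7 1 4]
Step 2: flows [0=1,0->3,1->3,3->2] -> levels [6 6 2 5]
Step 3: flows [0=1,0->3,1->3,3->2] -> levels [5 5 3 6]
Step 4: flows [0=1,3->0,3->1,3->2] -> levels [6 6 4 3]
Tank 3 first reaches <=3 at step 4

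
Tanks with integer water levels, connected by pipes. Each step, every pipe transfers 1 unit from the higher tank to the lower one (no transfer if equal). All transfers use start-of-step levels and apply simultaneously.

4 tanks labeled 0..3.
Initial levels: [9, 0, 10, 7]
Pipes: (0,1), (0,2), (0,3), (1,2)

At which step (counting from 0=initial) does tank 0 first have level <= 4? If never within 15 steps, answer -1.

Step 1: flows [0->1,2->0,0->3,2->1] -> levels [8 2 8 8]
Step 2: flows [0->1,0=2,0=3,2->1] -> levels [7 4 7 8]
Step 3: flows [0->1,0=2,3->0,2->1] -> levels [7 6 6 7]
Step 4: flows [0->1,0->2,0=3,1=2] -> levels [5 7 7 7]
Step 5: flows [1->0,2->0,3->0,1=2] -> levels [8 6 6 6]
Step 6: flows [0->1,0->2,0->3,1=2] -> levels [5 7 7 7]
  -> period-2 cycle (repeats step 4); tank 0 never drops to <=4
Tank 0 never reaches <=4 within 15 steps

Answer: -1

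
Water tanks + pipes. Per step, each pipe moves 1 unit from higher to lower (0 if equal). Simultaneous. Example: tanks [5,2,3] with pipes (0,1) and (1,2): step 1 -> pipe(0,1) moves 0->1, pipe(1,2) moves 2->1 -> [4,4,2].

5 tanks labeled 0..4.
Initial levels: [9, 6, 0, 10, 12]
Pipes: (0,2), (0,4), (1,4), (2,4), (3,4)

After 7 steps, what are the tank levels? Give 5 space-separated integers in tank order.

Step 1: flows [0->2,4->0,4->1,4->2,4->3] -> levels [9 7 2 11 8]
Step 2: flows [0->2,0->4,4->1,4->2,3->4] -> levels [7 8 4 10 8]
Step 3: flows [0->2,4->0,1=4,4->2,3->4] -> levels [7 8 6 9 7]
Step 4: flows [0->2,0=4,1->4,4->2,3->4] -> levels [6 7 8 8 8]
Step 5: flows [2->0,4->0,4->1,2=4,3=4] -> levels [8 8 7 8 6]
Step 6: flows [0->2,0->4,1->4,2->4,3->4] -> levels [6 7 7 7 10]
Step 7: flows [2->0,4->0,4->1,4->2,4->3] -> levels [8 8 7 8 6]

Answer: 8 8 7 8 6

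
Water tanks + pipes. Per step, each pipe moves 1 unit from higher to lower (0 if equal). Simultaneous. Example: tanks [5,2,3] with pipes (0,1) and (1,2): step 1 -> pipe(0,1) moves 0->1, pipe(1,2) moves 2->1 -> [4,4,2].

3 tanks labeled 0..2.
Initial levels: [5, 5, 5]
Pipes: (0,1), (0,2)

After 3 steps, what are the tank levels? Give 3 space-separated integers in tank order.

Step 1: flows [0=1,0=2] -> levels [5 5 5]
  -> stable; steps 2..3 unchanged -> [5 5 5]

Answer: 5 5 5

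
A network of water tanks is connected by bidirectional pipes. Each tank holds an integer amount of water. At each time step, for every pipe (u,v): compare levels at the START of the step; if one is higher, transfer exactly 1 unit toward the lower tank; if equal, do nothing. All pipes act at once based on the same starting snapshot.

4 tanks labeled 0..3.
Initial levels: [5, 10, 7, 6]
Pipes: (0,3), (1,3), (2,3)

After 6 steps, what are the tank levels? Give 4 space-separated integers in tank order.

Answer: 7 8 7 6

Derivation:
Step 1: flows [3->0,1->3,2->3] -> levels [6 9 6 7]
Step 2: flows [3->0,1->3,3->2] -> levels [7 8 7 6]
Step 3: flows [0->3,1->3,2->3] -> levels [6 7 6 9]
Step 4: flows [3->0,3->1,3->2] -> levels [7 8 7 6]
  -> period-2 cycle: step 4 state = step 2 state
  -> state at step 6: (6-2) mod 2 = 0, same as step 2 -> [7 8 7 6]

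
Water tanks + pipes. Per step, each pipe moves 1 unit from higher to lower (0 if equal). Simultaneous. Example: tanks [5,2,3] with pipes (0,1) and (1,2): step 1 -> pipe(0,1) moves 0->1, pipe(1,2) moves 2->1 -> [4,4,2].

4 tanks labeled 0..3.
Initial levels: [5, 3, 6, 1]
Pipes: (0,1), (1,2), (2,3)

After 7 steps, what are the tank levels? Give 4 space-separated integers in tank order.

Step 1: flows [0->1,2->1,2->3] -> levels [4 5 4 2]
Step 2: flows [1->0,1->2,2->3] -> levels [5 3 4 3]
Step 3: flows [0->1,2->1,2->3] -> levels [4 5 2 4]
Step 4: flows [1->0,1->2,3->2] -> levels [5 3 4 3]
  -> period-2 cycle: step 4 state = step 2 state
  -> state at step 7: (7-2) mod 2 = 1, same as step 3 -> [4 5 2 4]

Answer: 4 5 2 4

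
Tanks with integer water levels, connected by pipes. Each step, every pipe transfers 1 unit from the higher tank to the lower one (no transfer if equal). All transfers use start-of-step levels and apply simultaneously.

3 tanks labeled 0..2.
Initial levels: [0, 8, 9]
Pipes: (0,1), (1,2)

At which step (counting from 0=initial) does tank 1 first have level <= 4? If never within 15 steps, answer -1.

Step 1: flows [1->0,2->1] -> levels [1 8 8]
Step 2: flows [1->0,1=2] -> levels [2 7 8]
Step 3: flows [1->0,2->1] -> levels [3 7 7]
Step 4: flows [1->0,1=2] -> levels [4 6 7]
Step 5: flows [1->0,2->1] -> levels [5 6 6]
Step 6: flows [1->0,1=2] -> levels [6 5 6]
Step 7: flows [0->1,2->1] -> levels [5 7 5]
Step 8: flows [1->0,1->2] -> levels [6 5 6]
  -> period-2 cycle (repeats step 6); tank 1 never drops to <=4
Tank 1 never reaches <=4 within 15 steps

Answer: -1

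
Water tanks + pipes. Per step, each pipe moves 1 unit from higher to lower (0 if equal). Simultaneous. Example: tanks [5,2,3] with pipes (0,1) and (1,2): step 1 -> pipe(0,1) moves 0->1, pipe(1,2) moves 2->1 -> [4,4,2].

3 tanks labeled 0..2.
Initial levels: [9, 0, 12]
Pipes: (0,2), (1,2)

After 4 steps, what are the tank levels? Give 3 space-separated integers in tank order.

Step 1: flows [2->0,2->1] -> levels [10 1 10]
Step 2: flows [0=2,2->1] -> levels [10 2 9]
Step 3: flows [0->2,2->1] -> levels [9 3 9]
Step 4: flows [0=2,2->1] -> levels [9 4 8]

Answer: 9 4 8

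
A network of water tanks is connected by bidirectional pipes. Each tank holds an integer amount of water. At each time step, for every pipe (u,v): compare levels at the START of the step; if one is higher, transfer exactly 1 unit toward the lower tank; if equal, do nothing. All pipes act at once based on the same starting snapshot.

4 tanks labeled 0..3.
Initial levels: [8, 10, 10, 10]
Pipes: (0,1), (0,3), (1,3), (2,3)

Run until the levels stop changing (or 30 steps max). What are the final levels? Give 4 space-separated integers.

Step 1: flows [1->0,3->0,1=3,2=3] -> levels [10 9 10 9]
Step 2: flows [0->1,0->3,1=3,2->3] -> levels [8 10 9 11]
Step 3: flows [1->0,3->0,3->1,3->2] -> levels [10 10 10 8]
Step 4: flows [0=1,0->3,1->3,2->3] -> levels [9 9 9 11]
Step 5: flows [0=1,3->0,3->1,3->2] -> levels [10 10 10 8]
  -> period-2 cycle: step 5 state = step 3 state; never stabilizes
  -> state at step 30: (30-3) mod 2 = 1, same as step 4 -> [9 9 9 11]

Answer: 9 9 9 11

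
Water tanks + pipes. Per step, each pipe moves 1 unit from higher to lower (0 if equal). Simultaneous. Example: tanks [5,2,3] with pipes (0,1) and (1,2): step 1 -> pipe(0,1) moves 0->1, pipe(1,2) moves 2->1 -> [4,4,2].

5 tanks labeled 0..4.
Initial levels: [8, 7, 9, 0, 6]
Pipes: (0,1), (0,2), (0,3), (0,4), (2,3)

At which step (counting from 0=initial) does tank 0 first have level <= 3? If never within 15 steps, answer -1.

Step 1: flows [0->1,2->0,0->3,0->4,2->3] -> levels [6 8 7 2 7]
Step 2: flows [1->0,2->0,0->3,4->0,2->3] -> levels [8 7 5 4 6]
Step 3: flows [0->1,0->2,0->3,0->4,2->3] -> levels [4 8 5 6 7]
Step 4: flows [1->0,2->0,3->0,4->0,3->2] -> levels [8 7 5 4 6]
  -> period-2 cycle (repeats step 2); tank 0 never drops to <=3
Tank 0 never reaches <=3 within 15 steps

Answer: -1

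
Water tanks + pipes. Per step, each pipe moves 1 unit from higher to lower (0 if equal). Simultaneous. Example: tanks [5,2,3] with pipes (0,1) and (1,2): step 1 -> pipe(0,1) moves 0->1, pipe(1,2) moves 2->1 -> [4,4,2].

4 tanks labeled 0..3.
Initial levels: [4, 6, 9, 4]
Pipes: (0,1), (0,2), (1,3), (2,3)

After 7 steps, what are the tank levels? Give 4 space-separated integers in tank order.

Step 1: flows [1->0,2->0,1->3,2->3] -> levels [6 4 7 6]
Step 2: flows [0->1,2->0,3->1,2->3] -> levels [6 6 5 6]
Step 3: flows [0=1,0->2,1=3,3->2] -> levels [5 6 7 5]
Step 4: flows [1->0,2->0,1->3,2->3] -> levels [7 4 5 7]
Step 5: flows [0->1,0->2,3->1,3->2] -> levels [5 6 7 5]
  -> period-2 cycle: step 5 state = step 3 state
  -> state at step 7: (7-3) mod 2 = 0, same as step 3 -> [5 6 7 5]

Answer: 5 6 7 5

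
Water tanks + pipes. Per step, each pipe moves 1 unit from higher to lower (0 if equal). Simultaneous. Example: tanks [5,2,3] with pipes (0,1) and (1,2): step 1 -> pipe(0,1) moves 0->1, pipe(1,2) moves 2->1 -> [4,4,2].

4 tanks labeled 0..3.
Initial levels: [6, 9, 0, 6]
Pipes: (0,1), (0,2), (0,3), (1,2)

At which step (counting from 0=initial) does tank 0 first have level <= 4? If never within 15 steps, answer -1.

Step 1: flows [1->0,0->2,0=3,1->2] -> levels [6 7 2 6]
Step 2: flows [1->0,0->2,0=3,1->2] -> levels [6 5 4 6]
Step 3: flows [0->1,0->2,0=3,1->2] -> levels [4 5 6 6]
Tank 0 first reaches <=4 at step 3

Answer: 3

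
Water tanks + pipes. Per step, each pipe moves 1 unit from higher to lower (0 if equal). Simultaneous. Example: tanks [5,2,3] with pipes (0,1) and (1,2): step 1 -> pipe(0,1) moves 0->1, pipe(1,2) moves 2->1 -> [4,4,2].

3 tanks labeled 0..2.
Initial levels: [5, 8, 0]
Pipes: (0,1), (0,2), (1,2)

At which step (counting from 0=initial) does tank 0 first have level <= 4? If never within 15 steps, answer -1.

Answer: 3

Derivation:
Step 1: flows [1->0,0->2,1->2] -> levels [5 6 2]
Step 2: flows [1->0,0->2,1->2] -> levels [5 4 4]
Step 3: flows [0->1,0->2,1=2] -> levels [3 5 5]
Tank 0 first reaches <=4 at step 3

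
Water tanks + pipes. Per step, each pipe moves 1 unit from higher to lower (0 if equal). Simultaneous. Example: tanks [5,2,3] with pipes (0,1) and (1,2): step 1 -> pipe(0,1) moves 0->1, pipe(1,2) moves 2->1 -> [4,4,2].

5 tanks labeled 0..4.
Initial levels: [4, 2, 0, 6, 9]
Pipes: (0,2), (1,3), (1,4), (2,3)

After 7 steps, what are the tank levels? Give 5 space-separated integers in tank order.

Step 1: flows [0->2,3->1,4->1,3->2] -> levels [3 4 2 4 8]
Step 2: flows [0->2,1=3,4->1,3->2] -> levels [2 5 4 3 7]
Step 3: flows [2->0,1->3,4->1,2->3] -> levels [3 5 2 5 6]
Step 4: flows [0->2,1=3,4->1,3->2] -> levels [2 6 4 4 5]
Step 5: flows [2->0,1->3,1->4,2=3] -> levels [3 4 3 5 6]
Step 6: flows [0=2,3->1,4->1,3->2] -> levels [3 6 4 3 5]
Step 7: flows [2->0,1->3,1->4,2->3] -> levels [4 4 2 5 6]

Answer: 4 4 2 5 6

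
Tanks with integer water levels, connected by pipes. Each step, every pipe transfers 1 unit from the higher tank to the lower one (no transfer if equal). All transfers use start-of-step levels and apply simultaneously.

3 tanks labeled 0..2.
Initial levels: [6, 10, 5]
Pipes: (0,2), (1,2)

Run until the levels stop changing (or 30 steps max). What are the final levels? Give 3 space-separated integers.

Step 1: flows [0->2,1->2] -> levels [5 9 7]
Step 2: flows [2->0,1->2] -> levels [6 8 7]
Step 3: flows [2->0,1->2] -> levels [7 7 7]
Step 4: flows [0=2,1=2] -> levels [7 7 7]
  -> stable (no change)

Answer: 7 7 7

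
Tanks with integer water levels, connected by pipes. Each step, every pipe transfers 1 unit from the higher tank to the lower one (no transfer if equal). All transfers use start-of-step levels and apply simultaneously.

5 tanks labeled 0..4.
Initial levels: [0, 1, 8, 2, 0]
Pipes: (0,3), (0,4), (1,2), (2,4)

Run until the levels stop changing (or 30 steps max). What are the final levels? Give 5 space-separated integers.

Step 1: flows [3->0,0=4,2->1,2->4] -> levels [1 2 6 1 1]
Step 2: flows [0=3,0=4,2->1,2->4] -> levels [1 3 4 1 2]
Step 3: flows [0=3,4->0,2->1,2->4] -> levels [2 4 2 1 2]
Step 4: flows [0->3,0=4,1->2,2=4] -> levels [1 3 3 2 2]
Step 5: flows [3->0,4->0,1=2,2->4] -> levels [3 3 2 1 2]
Step 6: flows [0->3,0->4,1->2,2=4] -> levels [1 2 3 2 3]
Step 7: flows [3->0,4->0,2->1,2=4] -> levels [3 3 2 1 2]
  -> period-2 cycle: step 7 state = step 5 state; never stabilizes
  -> state at step 30: (30-5) mod 2 = 1, same as step 6 -> [1 2 3 2 3]

Answer: 1 2 3 2 3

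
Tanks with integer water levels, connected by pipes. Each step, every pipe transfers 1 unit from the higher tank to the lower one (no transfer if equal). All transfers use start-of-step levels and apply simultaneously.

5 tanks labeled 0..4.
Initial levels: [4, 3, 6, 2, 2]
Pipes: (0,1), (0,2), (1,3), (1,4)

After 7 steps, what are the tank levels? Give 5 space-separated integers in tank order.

Step 1: flows [0->1,2->0,1->3,1->4] -> levels [4 2 5 3 3]
Step 2: flows [0->1,2->0,3->1,4->1] -> levels [4 5 4 2 2]
Step 3: flows [1->0,0=2,1->3,1->4] -> levels [5 2 4 3 3]
Step 4: flows [0->1,0->2,3->1,4->1] -> levels [3 5 5 2 2]
Step 5: flows [1->0,2->0,1->3,1->4] -> levels [5 2 4 3 3]
  -> period-2 cycle: step 5 state = step 3 state
  -> state at step 7: (7-3) mod 2 = 0, same as step 3 -> [5 2 4 3 3]

Answer: 5 2 4 3 3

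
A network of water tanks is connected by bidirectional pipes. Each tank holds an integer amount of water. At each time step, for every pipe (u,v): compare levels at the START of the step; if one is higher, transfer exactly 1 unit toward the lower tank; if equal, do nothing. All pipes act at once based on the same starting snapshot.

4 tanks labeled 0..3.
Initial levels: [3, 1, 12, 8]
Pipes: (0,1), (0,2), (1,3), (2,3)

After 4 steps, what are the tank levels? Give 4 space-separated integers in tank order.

Step 1: flows [0->1,2->0,3->1,2->3] -> levels [3 3 10 8]
Step 2: flows [0=1,2->0,3->1,2->3] -> levels [4 4 8 8]
Step 3: flows [0=1,2->0,3->1,2=3] -> levels [5 5 7 7]
Step 4: flows [0=1,2->0,3->1,2=3] -> levels [6 6 6 6]

Answer: 6 6 6 6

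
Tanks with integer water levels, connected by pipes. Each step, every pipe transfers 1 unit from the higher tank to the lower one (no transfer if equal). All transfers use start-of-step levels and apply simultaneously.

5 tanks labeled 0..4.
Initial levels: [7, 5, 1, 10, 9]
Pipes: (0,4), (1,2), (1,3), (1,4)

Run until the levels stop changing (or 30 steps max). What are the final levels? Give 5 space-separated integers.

Step 1: flows [4->0,1->2,3->1,4->1] -> levels [8 6 2 9 7]
Step 2: flows [0->4,1->2,3->1,4->1] -> levels [7 7 3 8 7]
Step 3: flows [0=4,1->2,3->1,1=4] -> levels [7 7 4 7 7]
Step 4: flows [0=4,1->2,1=3,1=4] -> levels [7 6 5 7 7]
Step 5: flows [0=4,1->2,3->1,4->1] -> levels [7 7 6 6 6]
Step 6: flows [0->4,1->2,1->3,1->4] -> levels [6 4 7 7 8]
Step 7: flows [4->0,2->1,3->1,4->1] -> levels [7 7 6 6 6]
  -> period-2 cycle: step 7 state = step 5 state; never stabilizes
  -> state at step 30: (30-5) mod 2 = 1, same as step 6 -> [6 4 7 7 8]

Answer: 6 4 7 7 8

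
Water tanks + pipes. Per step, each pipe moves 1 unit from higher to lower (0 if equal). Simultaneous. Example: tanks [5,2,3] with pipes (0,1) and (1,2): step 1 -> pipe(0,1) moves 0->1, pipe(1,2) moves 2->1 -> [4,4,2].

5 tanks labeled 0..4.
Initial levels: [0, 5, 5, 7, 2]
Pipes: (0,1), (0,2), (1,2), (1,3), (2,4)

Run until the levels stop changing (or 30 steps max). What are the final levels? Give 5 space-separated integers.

Step 1: flows [1->0,2->0,1=2,3->1,2->4] -> levels [2 5 3 6 3]
Step 2: flows [1->0,2->0,1->2,3->1,2=4] -> levels [4 4 3 5 3]
Step 3: flows [0=1,0->2,1->2,3->1,2=4] -> levels [3 4 5 4 3]
Step 4: flows [1->0,2->0,2->1,1=3,2->4] -> levels [5 4 2 4 4]
Step 5: flows [0->1,0->2,1->2,1=3,4->2] -> levels [3 4 5 4 3]
  -> period-2 cycle: step 5 state = step 3 state; never stabilizes
  -> state at step 30: (30-3) mod 2 = 1, same as step 4 -> [5 4 2 4 4]

Answer: 5 4 2 4 4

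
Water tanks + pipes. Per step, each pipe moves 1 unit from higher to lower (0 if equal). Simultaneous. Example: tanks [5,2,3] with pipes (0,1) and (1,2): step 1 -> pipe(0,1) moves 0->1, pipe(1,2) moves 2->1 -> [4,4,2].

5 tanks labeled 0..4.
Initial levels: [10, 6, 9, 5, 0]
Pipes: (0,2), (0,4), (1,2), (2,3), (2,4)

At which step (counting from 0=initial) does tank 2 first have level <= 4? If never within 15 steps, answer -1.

Answer: 4

Derivation:
Step 1: flows [0->2,0->4,2->1,2->3,2->4] -> levels [8 7 7 6 2]
Step 2: flows [0->2,0->4,1=2,2->3,2->4] -> levels [6 7 6 7 4]
Step 3: flows [0=2,0->4,1->2,3->2,2->4] -> levels [5 6 7 6 6]
Step 4: flows [2->0,4->0,2->1,2->3,2->4] -> levels [7 7 3 7 6]
Tank 2 first reaches <=4 at step 4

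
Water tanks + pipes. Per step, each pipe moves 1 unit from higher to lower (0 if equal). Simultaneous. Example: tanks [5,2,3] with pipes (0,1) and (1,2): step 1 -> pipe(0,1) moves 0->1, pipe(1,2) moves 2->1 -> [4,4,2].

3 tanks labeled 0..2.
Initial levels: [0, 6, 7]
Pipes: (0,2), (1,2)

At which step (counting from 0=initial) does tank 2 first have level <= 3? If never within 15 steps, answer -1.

Answer: 6

Derivation:
Step 1: flows [2->0,2->1] -> levels [1 7 5]
Step 2: flows [2->0,1->2] -> levels [2 6 5]
Step 3: flows [2->0,1->2] -> levels [3 5 5]
Step 4: flows [2->0,1=2] -> levels [4 5 4]
Step 5: flows [0=2,1->2] -> levels [4 4 5]
Step 6: flows [2->0,2->1] -> levels [5 5 3]
Tank 2 first reaches <=3 at step 6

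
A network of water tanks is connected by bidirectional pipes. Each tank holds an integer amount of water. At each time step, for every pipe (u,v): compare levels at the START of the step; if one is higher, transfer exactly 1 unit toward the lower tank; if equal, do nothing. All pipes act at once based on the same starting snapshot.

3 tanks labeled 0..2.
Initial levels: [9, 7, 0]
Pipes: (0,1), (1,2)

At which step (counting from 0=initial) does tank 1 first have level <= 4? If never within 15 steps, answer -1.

Answer: 7

Derivation:
Step 1: flows [0->1,1->2] -> levels [8 7 1]
Step 2: flows [0->1,1->2] -> levels [7 7 2]
Step 3: flows [0=1,1->2] -> levels [7 6 3]
Step 4: flows [0->1,1->2] -> levels [6 6 4]
Step 5: flows [0=1,1->2] -> levels [6 5 5]
Step 6: flows [0->1,1=2] -> levels [5 6 5]
Step 7: flows [1->0,1->2] -> levels [6 4 6]
Tank 1 first reaches <=4 at step 7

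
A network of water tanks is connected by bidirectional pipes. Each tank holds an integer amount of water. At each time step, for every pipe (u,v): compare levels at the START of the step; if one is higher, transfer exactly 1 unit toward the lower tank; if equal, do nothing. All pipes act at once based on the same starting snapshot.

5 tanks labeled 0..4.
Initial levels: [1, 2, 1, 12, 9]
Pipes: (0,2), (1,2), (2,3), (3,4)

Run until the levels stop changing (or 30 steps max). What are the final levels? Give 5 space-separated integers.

Step 1: flows [0=2,1->2,3->2,3->4] -> levels [1 1 3 10 10]
Step 2: flows [2->0,2->1,3->2,3=4] -> levels [2 2 2 9 10]
Step 3: flows [0=2,1=2,3->2,4->3] -> levels [2 2 3 9 9]
Step 4: flows [2->0,2->1,3->2,3=4] -> levels [3 3 2 8 9]
Step 5: flows [0->2,1->2,3->2,4->3] -> levels [2 2 5 8 8]
Step 6: flows [2->0,2->1,3->2,3=4] -> levels [3 3 4 7 8]
Step 7: flows [2->0,2->1,3->2,4->3] -> levels [4 4 3 7 7]
Step 8: flows [0->2,1->2,3->2,3=4] -> levels [3 3 6 6 7]
Step 9: flows [2->0,2->1,2=3,4->3] -> levels [4 4 4 7 6]
Step 10: flows [0=2,1=2,3->2,3->4] -> levels [4 4 5 5 7]
Step 11: flows [2->0,2->1,2=3,4->3] -> levels [5 5 3 6 6]
Step 12: flows [0->2,1->2,3->2,3=4] -> levels [4 4 6 5 6]
Step 13: flows [2->0,2->1,2->3,4->3] -> levels [5 5 3 7 5]
Step 14: flows [0->2,1->2,3->2,3->4] -> levels [4 4 6 5 6]
  -> period-2 cycle: step 14 state = step 12 state; never stabilizes
  -> state at step 30: (30-12) mod 2 = 0, same as step 12 -> [4 4 6 5 6]

Answer: 4 4 6 5 6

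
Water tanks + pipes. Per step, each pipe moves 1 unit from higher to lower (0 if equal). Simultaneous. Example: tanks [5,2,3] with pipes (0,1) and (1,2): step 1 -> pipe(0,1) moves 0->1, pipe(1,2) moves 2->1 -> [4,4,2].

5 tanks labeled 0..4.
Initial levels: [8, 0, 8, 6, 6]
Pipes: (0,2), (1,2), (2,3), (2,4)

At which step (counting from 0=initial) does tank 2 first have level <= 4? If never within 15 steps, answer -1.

Answer: 3

Derivation:
Step 1: flows [0=2,2->1,2->3,2->4] -> levels [8 1 5 7 7]
Step 2: flows [0->2,2->1,3->2,4->2] -> levels [7 2 7 6 6]
Step 3: flows [0=2,2->1,2->3,2->4] -> levels [7 3 4 7 7]
Tank 2 first reaches <=4 at step 3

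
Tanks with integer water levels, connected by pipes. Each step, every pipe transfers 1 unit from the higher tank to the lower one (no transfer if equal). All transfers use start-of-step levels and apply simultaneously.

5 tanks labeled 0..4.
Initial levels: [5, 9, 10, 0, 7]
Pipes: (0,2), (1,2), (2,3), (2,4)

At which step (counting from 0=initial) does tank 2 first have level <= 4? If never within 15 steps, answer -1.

Step 1: flows [2->0,2->1,2->3,2->4] -> levels [6 10 6 1 8]
Step 2: flows [0=2,1->2,2->3,4->2] -> levels [6 9 7 2 7]
Step 3: flows [2->0,1->2,2->3,2=4] -> levels [7 8 6 3 7]
Step 4: flows [0->2,1->2,2->3,4->2] -> levels [6 7 8 4 6]
Step 5: flows [2->0,2->1,2->3,2->4] -> levels [7 8 4 5 7]
Tank 2 first reaches <=4 at step 5

Answer: 5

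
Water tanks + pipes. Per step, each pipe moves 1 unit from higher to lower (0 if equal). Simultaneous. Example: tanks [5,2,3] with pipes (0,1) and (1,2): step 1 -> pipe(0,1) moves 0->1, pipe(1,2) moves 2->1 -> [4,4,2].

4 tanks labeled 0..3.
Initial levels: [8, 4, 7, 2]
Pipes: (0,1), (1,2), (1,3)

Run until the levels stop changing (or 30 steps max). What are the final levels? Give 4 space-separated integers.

Answer: 5 7 5 4

Derivation:
Step 1: flows [0->1,2->1,1->3] -> levels [7 5 6 3]
Step 2: flows [0->1,2->1,1->3] -> levels [6 6 5 4]
Step 3: flows [0=1,1->2,1->3] -> levels [6 4 6 5]
Step 4: flows [0->1,2->1,3->1] -> levels [5 7 5 4]
Step 5: flows [1->0,1->2,1->3] -> levels [6 4 6 5]
  -> period-2 cycle: step 5 state = step 3 state; never stabilizes
  -> state at step 30: (30-3) mod 2 = 1, same as step 4 -> [5 7 5 4]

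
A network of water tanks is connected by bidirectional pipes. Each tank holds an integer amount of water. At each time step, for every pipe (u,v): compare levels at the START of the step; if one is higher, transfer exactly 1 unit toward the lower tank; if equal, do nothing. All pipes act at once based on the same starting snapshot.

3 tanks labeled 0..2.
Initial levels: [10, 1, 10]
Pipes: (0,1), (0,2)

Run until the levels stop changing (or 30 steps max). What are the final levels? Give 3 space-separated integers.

Answer: 7 7 7

Derivation:
Step 1: flows [0->1,0=2] -> levels [9 2 10]
Step 2: flows [0->1,2->0] -> levels [9 3 9]
Step 3: flows [0->1,0=2] -> levels [8 4 9]
Step 4: flows [0->1,2->0] -> levels [8 5 8]
Step 5: flows [0->1,0=2] -> levels [7 6 8]
Step 6: flows [0->1,2->0] -> levels [7 7 7]
Step 7: flows [0=1,0=2] -> levels [7 7 7]
  -> stable (no change)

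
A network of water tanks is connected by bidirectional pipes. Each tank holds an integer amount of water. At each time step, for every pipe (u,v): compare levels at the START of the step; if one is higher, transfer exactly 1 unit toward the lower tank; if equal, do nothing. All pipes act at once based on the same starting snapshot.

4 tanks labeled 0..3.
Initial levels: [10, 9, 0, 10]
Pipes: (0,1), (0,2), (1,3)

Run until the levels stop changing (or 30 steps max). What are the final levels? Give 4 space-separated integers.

Answer: 8 7 6 8

Derivation:
Step 1: flows [0->1,0->2,3->1] -> levels [8 11 1 9]
Step 2: flows [1->0,0->2,1->3] -> levels [8 9 2 10]
Step 3: flows [1->0,0->2,3->1] -> levels [8 9 3 9]
Step 4: flows [1->0,0->2,1=3] -> levels [8 8 4 9]
Step 5: flows [0=1,0->2,3->1] -> levels [7 9 5 8]
Step 6: flows [1->0,0->2,1->3] -> levels [7 7 6 9]
Step 7: flows [0=1,0->2,3->1] -> levels [6 8 7 8]
Step 8: flows [1->0,2->0,1=3] -> levels [8 7 6 8]
Step 9: flows [0->1,0->2,3->1] -> levels [6 9 7 7]
Step 10: flows [1->0,2->0,1->3] -> levels [8 7 6 8]
  -> period-2 cycle: step 10 state = step 8 state; never stabilizes
  -> state at step 30: (30-8) mod 2 = 0, same as step 8 -> [8 7 6 8]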